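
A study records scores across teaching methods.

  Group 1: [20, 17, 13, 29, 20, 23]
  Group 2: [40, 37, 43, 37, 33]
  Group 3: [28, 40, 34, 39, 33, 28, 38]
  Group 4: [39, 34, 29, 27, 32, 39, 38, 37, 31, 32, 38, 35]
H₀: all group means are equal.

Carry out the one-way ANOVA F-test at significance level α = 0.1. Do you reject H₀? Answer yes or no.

reject H₀: yes

Group means [20.33, 38.00, 34.29, 34.25], grand mean 32.100
SSB = Σnᵢ(x̄ᵢ−x̄)² = 1093.688; SSW = ΣΣ(x−x̄ᵢ)² = 535.012
MSB = 1093.688/3 = 364.5627; MSW = 535.012/26 = 20.5774
F = MSB/MSW = 17.7167
df = (3, 26)
p-value (upper-tail) = 0.00000
At α=0.1: p < α → reject H₀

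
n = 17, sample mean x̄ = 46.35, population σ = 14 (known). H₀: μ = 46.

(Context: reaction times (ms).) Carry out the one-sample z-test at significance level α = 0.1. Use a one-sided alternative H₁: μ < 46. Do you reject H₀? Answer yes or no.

SE = σ/√n = 14/√17 = 3.3955
z = (x̄−μ₀)/SE = (46.35−46)/3.3955 = 0.1031
p-value (one-sided, H₁ less) = 0.54105
At α=0.1: p ≥ α → fail to reject H₀

reject H₀: no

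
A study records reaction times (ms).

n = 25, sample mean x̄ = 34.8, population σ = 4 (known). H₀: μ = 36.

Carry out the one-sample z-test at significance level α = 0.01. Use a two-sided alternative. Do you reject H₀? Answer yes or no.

reject H₀: no

SE = σ/√n = 4/√25 = 0.8000
z = (x̄−μ₀)/SE = (34.8−36)/0.8000 = -1.5000
p-value (two-sided) = 0.13361
At α=0.01: p ≥ α → fail to reject H₀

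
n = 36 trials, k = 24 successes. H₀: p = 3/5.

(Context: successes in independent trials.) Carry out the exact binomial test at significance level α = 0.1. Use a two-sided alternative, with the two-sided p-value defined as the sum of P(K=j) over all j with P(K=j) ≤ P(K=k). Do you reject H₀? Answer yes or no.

reject H₀: no

Exact binomial: n=36, k=24, p₀=3/5=0.6000
P(X=j) = C(n,j)·p₀^j·(1−p₀)^(n−j); p = Σ P(X=j) over j with P(X=j) ≤ P(X=24)
p-value (two-sided) = 0.49750
At α=0.1: p ≥ α → fail to reject H₀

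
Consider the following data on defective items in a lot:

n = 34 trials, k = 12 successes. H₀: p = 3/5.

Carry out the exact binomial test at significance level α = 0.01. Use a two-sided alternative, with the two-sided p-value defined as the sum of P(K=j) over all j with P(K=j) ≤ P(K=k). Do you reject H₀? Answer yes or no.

reject H₀: yes

Exact binomial: n=34, k=12, p₀=3/5=0.6000
P(X=j) = C(n,j)·p₀^j·(1−p₀)^(n−j); p = Σ P(X=j) over j with P(X=j) ≤ P(X=12)
p-value (two-sided) = 0.00450
At α=0.01: p < α → reject H₀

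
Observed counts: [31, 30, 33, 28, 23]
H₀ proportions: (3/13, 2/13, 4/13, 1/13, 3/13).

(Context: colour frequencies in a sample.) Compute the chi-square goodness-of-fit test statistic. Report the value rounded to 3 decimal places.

test statistic = 34.572

n = 145; E_i = n·p_i = [33.46, 22.31, 44.62, 11.15, 33.46]
χ² = (31−33.46)²/33.46 + (30−22.31)²/22.31 + (33−44.62)²/44.62 + (28−11.15)²/11.15 + (23−33.46)²/33.46 = 34.5718
df = 4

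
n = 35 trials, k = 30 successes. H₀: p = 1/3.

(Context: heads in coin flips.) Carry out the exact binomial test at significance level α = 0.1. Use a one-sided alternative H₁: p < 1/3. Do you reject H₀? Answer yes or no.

Exact binomial: n=35, k=30, p₀=1/3=0.3333
P(X≤30) from Σ C(n,i)·p₀^i·(1−p₀)^(n−i)
p-value (one-sided, H₁ less) = 1.00000
At α=0.1: p ≥ α → fail to reject H₀

reject H₀: no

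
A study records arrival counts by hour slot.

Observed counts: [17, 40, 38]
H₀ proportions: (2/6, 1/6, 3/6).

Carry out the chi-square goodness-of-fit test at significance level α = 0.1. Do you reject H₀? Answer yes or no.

reject H₀: yes

n = 95; E_i = n·p_i = [31.67, 15.83, 47.50]
χ² = (17−31.67)²/31.67 + (40−15.83)²/15.83 + (38−47.50)²/47.50 = 45.5789
df = 2
p-value (upper-tail) = 0.00000
At α=0.1: p < α → reject H₀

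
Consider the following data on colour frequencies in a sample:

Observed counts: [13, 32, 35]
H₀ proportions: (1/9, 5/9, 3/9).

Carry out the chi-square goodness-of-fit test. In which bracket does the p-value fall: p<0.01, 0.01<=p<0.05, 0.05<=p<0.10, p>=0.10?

n = 80; E_i = n·p_i = [8.89, 44.44, 26.67]
χ² = (13−8.89)²/8.89 + (32−44.44)²/44.44 + (35−26.67)²/26.67 = 7.9900
df = 2
p-value (upper-tail) = 0.01841
→ bracket: 0.01<=p<0.05

p-value bracket: 0.01<=p<0.05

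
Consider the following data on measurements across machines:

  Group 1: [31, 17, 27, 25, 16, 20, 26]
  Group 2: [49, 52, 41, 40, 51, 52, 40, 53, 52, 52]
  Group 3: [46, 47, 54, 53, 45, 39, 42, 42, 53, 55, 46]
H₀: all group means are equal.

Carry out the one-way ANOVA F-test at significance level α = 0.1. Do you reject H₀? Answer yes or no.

reject H₀: yes

Group means [23.14, 48.20, 47.45], grand mean 41.643
SSB = Σnᵢ(x̄ᵢ−x̄)² = 3197.244; SSW = ΣΣ(x−x̄ᵢ)² = 765.184
MSB = 3197.244/2 = 1598.6221; MSW = 765.184/25 = 30.6074
F = MSB/MSW = 52.2300
df = (2, 25)
p-value (upper-tail) = 0.00000
At α=0.1: p < α → reject H₀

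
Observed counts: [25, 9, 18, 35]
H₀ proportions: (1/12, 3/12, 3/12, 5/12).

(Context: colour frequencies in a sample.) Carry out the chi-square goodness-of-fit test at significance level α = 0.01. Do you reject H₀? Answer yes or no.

n = 87; E_i = n·p_i = [7.25, 21.75, 21.75, 36.25]
χ² = (25−7.25)²/7.25 + (9−21.75)²/21.75 + (18−21.75)²/21.75 + (35−36.25)²/36.25 = 51.6207
df = 3
p-value (upper-tail) = 0.00000
At α=0.01: p < α → reject H₀

reject H₀: yes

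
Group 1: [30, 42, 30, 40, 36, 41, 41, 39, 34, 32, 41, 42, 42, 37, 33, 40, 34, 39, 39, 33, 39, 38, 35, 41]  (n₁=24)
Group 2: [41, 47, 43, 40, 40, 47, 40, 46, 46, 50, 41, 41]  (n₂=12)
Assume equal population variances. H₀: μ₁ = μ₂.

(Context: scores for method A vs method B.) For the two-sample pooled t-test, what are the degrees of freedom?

degrees of freedom = 34

df = n₁ + n₂ − 2 = 24 + 12 − 2 = 34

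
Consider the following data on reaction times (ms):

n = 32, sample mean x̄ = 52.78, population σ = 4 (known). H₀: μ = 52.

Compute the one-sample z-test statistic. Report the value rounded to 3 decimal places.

test statistic = 1.103

SE = σ/√n = 4/√32 = 0.7071
z = (x̄−μ₀)/SE = (52.78−52)/0.7071 = 1.1031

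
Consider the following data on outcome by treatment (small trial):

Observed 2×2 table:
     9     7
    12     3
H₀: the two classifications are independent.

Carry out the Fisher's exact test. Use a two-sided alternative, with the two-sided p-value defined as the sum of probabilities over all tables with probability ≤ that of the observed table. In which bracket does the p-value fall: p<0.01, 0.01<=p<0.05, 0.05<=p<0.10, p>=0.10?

Margins: r₁=16, r₂=15, c₁=21, c₂=10, n=31
p_obs = C(16,9)·C(15,12)/C(31,21); sum pmf over tables with pmf ≤ p_obs
p-value (two-sided) = 0.25241
→ bracket: p>=0.10

p-value bracket: p>=0.10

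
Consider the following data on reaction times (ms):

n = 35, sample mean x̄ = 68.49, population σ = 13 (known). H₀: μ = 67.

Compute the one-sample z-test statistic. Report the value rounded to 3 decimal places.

test statistic = 0.678

SE = σ/√n = 13/√35 = 2.1974
z = (x̄−μ₀)/SE = (68.49−67)/2.1974 = 0.6781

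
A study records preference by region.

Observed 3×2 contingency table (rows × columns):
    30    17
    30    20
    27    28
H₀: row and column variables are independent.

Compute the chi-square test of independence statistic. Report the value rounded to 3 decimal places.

Row totals [47, 50, 55], col totals [87, 65], n=152
χ² = (30−26.90)²/26.90 + (17−20.10)²/20.10 + (30−28.62)²/28.62 + (20−21.38)²/21.38 + (27−31.48)²/31.48 + (28−23.52)²/23.52 = 2.4817
df = 2

test statistic = 2.482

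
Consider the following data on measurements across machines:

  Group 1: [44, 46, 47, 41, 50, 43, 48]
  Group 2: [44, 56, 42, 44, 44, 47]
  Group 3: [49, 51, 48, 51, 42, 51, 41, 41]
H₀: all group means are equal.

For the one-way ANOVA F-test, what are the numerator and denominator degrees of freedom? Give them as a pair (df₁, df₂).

k = 3 groups, N = 21 total
df = (k−1, N−k) = (3−1, 21−3) = (2, 18)

degrees of freedom = [2, 18]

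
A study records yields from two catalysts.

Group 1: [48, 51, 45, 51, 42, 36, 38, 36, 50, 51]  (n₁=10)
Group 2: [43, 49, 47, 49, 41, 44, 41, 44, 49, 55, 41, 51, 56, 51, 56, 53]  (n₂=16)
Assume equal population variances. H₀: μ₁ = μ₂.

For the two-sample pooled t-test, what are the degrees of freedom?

degrees of freedom = 24

df = n₁ + n₂ − 2 = 10 + 16 − 2 = 24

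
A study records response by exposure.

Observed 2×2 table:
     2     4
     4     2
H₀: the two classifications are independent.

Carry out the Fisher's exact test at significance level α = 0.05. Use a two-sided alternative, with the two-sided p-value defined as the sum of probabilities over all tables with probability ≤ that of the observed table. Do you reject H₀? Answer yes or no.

reject H₀: no

Margins: r₁=6, r₂=6, c₁=6, c₂=6, n=12
p_obs = C(6,2)·C(6,4)/C(12,6); sum pmf over tables with pmf ≤ p_obs
p-value (two-sided) = 0.56710
At α=0.05: p ≥ α → fail to reject H₀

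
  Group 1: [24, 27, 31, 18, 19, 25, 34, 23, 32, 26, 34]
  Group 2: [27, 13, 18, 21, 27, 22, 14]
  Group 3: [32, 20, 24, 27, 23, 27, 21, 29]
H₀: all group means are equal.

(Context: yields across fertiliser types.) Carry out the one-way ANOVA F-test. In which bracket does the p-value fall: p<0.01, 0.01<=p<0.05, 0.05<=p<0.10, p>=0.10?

Group means [26.64, 20.29, 25.38], grand mean 24.538
SSB = Σnᵢ(x̄ᵢ−x̄)² = 180.613; SSW = ΣΣ(x−x̄ᵢ)² = 621.849
MSB = 180.613/2 = 90.3063; MSW = 621.849/23 = 27.0369
F = MSB/MSW = 3.3401
df = (2, 23)
p-value (upper-tail) = 0.05327
→ bracket: 0.05<=p<0.10

p-value bracket: 0.05<=p<0.10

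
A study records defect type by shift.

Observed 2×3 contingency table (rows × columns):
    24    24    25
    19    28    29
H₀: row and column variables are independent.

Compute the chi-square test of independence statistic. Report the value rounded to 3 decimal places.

test statistic = 1.125

Row totals [73, 76], col totals [43, 52, 54], n=149
χ² = (24−21.07)²/21.07 + (24−25.48)²/25.48 + (25−26.46)²/26.46 + (19−21.93)²/21.93 + (28−26.52)²/26.52 + (29−27.54)²/27.54 = 1.1254
df = 2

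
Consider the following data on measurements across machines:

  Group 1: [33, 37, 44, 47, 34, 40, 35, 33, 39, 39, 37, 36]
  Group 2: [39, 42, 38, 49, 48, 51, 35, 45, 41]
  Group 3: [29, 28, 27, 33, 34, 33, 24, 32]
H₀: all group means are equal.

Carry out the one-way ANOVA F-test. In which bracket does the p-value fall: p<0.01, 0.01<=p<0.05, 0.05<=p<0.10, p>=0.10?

Group means [37.83, 43.11, 30.00], grand mean 37.310
SSB = Σnᵢ(x̄ᵢ−x̄)² = 733.651; SSW = ΣΣ(x−x̄ᵢ)² = 530.556
MSB = 733.651/2 = 366.8257; MSW = 530.556/26 = 20.4060
F = MSB/MSW = 17.9764
df = (2, 26)
p-value (upper-tail) = 0.00001
→ bracket: p<0.01

p-value bracket: p<0.01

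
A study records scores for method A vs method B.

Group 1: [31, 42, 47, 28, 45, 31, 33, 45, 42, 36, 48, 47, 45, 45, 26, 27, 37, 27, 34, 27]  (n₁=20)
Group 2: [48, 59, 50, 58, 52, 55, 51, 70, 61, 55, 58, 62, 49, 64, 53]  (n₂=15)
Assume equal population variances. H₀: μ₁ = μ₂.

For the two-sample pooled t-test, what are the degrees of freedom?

degrees of freedom = 33

df = n₁ + n₂ − 2 = 20 + 15 − 2 = 33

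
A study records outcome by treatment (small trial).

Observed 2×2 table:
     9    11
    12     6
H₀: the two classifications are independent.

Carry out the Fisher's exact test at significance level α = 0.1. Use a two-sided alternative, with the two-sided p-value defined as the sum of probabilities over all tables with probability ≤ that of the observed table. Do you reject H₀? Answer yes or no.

reject H₀: no

Margins: r₁=20, r₂=18, c₁=21, c₂=17, n=38
p_obs = C(20,9)·C(18,12)/C(38,21); sum pmf over tables with pmf ≤ p_obs
p-value (two-sided) = 0.20969
At α=0.1: p ≥ α → fail to reject H₀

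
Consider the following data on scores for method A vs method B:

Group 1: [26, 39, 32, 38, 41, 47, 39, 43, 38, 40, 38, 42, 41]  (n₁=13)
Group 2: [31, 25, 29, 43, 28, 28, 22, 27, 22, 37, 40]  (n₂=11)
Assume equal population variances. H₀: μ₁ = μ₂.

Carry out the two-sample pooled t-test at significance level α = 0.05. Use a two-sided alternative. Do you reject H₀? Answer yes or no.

reject H₀: yes

x̄₁=38.769, s₁=5.150, n₁=13
x̄₂=30.182, s₂=6.997, n₂=11
s_p² = [12·5.150² + 10·6.997²]/22 = 36.7247
SE = √(s_p²·(1/13+1/11)) = 2.4827
t = (38.769−30.182)/2.4827 = 3.4590
df = 22
p-value (two-sided) = 0.00223
At α=0.05: p < α → reject H₀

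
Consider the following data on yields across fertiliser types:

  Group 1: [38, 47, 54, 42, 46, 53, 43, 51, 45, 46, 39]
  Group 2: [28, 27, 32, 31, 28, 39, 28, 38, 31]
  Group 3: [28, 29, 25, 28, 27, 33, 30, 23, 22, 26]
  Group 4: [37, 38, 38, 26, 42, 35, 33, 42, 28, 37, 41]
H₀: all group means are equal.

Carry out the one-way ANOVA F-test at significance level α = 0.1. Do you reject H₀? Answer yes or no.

reject H₀: yes

Group means [45.82, 31.33, 27.10, 36.09], grand mean 35.463
SSB = Σnᵢ(x̄ᵢ−x̄)² = 2036.750; SSW = ΣΣ(x−x̄ᵢ)² = 811.445
MSB = 2036.750/3 = 678.9166; MSW = 811.445/37 = 21.9310
F = MSB/MSW = 30.9570
df = (3, 37)
p-value (upper-tail) = 0.00000
At α=0.1: p < α → reject H₀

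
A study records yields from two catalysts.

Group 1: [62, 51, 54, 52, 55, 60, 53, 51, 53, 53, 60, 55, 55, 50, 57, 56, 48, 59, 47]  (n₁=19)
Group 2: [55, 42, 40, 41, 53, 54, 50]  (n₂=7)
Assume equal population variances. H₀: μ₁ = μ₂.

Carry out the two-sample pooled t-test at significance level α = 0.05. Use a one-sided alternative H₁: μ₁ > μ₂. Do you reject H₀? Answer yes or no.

x̄₁=54.263, s₁=4.094, n₁=19
x̄₂=47.857, s₂=6.619, n₂=7
s_p² = [18·4.094² + 6·6.619²]/24 = 23.5226
SE = √(s_p²·(1/19+1/7)) = 2.1444
t = (54.263−47.857)/2.1444 = 2.9873
df = 24
p-value (one-sided, H₁ greater) = 0.00320
At α=0.05: p < α → reject H₀

reject H₀: yes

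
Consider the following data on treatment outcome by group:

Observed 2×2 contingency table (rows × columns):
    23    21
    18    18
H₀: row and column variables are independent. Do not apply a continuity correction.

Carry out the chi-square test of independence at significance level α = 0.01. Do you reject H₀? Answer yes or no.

reject H₀: no

Row totals [44, 36], col totals [41, 39], n=80
χ² = (23−22.55)²/22.55 + (21−21.45)²/21.45 + (18−18.45)²/18.45 + (18−17.55)²/17.55 = 0.0409
df = 1
p-value (upper-tail) = 0.83966
At α=0.01: p ≥ α → fail to reject H₀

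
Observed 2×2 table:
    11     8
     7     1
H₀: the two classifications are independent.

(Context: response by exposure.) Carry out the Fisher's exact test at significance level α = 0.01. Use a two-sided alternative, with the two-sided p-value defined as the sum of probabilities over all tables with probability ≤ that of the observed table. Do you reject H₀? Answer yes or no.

reject H₀: no

Margins: r₁=19, r₂=8, c₁=18, c₂=9, n=27
p_obs = C(19,11)·C(8,7)/C(27,18); sum pmf over tables with pmf ≤ p_obs
p-value (two-sided) = 0.20112
At α=0.01: p ≥ α → fail to reject H₀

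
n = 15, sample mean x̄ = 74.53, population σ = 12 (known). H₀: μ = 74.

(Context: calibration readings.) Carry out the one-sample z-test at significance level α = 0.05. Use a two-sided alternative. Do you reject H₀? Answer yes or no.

reject H₀: no

SE = σ/√n = 12/√15 = 3.0984
z = (x̄−μ₀)/SE = (74.53−74)/3.0984 = 0.1711
p-value (two-sided) = 0.86418
At α=0.05: p ≥ α → fail to reject H₀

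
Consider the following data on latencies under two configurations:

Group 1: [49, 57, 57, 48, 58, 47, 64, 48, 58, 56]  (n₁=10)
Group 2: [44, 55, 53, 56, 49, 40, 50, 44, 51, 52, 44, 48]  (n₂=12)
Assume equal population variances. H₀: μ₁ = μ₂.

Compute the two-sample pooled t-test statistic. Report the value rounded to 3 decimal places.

test statistic = 2.345

x̄₁=54.200, s₁=5.770, n₁=10
x̄₂=48.833, s₂=4.970, n₂=12
s_p² = [9·5.770² + 11·4.970²]/20 = 28.5633
SE = √(s_p²·(1/10+1/12)) = 2.2884
t = (54.200−48.833)/2.2884 = 2.3452
df = 20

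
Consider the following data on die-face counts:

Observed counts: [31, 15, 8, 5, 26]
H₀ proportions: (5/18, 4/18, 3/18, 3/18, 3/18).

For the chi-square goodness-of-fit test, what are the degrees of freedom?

degrees of freedom = 4

df = k − 1 = 5 − 1 = 4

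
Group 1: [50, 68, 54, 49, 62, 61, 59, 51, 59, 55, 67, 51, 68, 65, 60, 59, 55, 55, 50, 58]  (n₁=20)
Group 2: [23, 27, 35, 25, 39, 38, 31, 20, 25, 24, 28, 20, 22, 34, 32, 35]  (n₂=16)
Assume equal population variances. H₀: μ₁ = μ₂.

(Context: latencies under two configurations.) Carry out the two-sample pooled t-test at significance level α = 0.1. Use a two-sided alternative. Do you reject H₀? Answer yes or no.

reject H₀: yes

x̄₁=57.800, s₁=6.118, n₁=20
x̄₂=28.625, s₂=6.313, n₂=16
s_p² = [19·6.118² + 15·6.313²]/34 = 38.4985
SE = √(s_p²·(1/20+1/16)) = 2.0811
t = (57.800−28.625)/2.0811 = 14.0189
df = 34
p-value (two-sided) = 0.00000
At α=0.1: p < α → reject H₀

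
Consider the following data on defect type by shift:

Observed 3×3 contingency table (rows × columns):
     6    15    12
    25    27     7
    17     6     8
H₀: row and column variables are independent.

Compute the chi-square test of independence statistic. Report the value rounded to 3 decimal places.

Row totals [33, 59, 31], col totals [48, 48, 27], n=123
χ² = (6−12.88)²/12.88 + (15−12.88)²/12.88 + (12−7.24)²/7.24 + (25−23.02)²/23.02 + (27−23.02)²/23.02 + (7−12.95)²/12.95 + (17−12.10)²/12.10 + (6−12.10)²/12.10 + (8−6.80)²/6.80 = 16.0064
df = 4

test statistic = 16.006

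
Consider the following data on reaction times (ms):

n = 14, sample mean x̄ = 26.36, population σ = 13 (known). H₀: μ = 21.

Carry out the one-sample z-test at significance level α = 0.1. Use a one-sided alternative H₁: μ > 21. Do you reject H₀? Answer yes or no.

reject H₀: yes

SE = σ/√n = 13/√14 = 3.4744
z = (x̄−μ₀)/SE = (26.36−21)/3.4744 = 1.5427
p-value (one-sided, H₁ greater) = 0.06145
At α=0.1: p < α → reject H₀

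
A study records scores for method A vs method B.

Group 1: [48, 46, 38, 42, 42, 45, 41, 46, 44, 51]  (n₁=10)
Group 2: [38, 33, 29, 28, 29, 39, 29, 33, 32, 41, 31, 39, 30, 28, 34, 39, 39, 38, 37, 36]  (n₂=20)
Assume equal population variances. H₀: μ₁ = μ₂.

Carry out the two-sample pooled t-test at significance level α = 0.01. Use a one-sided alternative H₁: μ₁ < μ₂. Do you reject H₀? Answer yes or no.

x̄₁=44.300, s₁=3.743, n₁=10
x̄₂=34.100, s₂=4.424, n₂=20
s_p² = [9·3.743² + 19·4.424²]/28 = 17.7821
SE = √(s_p²·(1/10+1/20)) = 1.6332
t = (44.300−34.100)/1.6332 = 6.2454
df = 28
p-value (one-sided, H₁ less) = 1.00000
At α=0.01: p ≥ α → fail to reject H₀

reject H₀: no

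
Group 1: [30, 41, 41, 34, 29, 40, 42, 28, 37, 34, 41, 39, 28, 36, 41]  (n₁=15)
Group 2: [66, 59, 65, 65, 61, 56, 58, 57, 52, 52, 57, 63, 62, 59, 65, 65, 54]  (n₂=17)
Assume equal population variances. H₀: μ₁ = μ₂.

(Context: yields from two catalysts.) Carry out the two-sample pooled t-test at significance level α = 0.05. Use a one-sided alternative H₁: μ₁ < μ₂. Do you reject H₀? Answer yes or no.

x̄₁=36.067, s₁=5.230, n₁=15
x̄₂=59.765, s₂=4.697, n₂=17
s_p² = [14·5.230² + 16·4.697²]/30 = 24.5331
SE = √(s_p²·(1/15+1/17)) = 1.7546
t = (36.067−59.765)/1.7546 = -13.5061
df = 30
p-value (one-sided, H₁ less) = 0.00000
At α=0.05: p < α → reject H₀

reject H₀: yes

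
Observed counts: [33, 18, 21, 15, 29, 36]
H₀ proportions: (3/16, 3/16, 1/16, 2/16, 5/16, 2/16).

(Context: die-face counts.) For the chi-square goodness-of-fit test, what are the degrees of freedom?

degrees of freedom = 5

df = k − 1 = 6 − 1 = 5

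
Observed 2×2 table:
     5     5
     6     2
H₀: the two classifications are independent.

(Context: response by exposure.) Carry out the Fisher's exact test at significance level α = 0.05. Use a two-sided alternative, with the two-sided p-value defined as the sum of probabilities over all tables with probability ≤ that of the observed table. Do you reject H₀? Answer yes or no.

Margins: r₁=10, r₂=8, c₁=11, c₂=7, n=18
p_obs = C(10,5)·C(8,6)/C(18,11); sum pmf over tables with pmf ≤ p_obs
p-value (two-sided) = 0.36652
At α=0.05: p ≥ α → fail to reject H₀

reject H₀: no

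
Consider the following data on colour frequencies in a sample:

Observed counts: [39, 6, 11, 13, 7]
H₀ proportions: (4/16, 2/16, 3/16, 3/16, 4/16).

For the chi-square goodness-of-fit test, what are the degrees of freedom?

degrees of freedom = 4

df = k − 1 = 5 − 1 = 4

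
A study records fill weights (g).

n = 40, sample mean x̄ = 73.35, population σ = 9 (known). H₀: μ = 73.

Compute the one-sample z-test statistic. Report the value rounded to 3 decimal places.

SE = σ/√n = 9/√40 = 1.4230
z = (x̄−μ₀)/SE = (73.35−73)/1.4230 = 0.2460

test statistic = 0.246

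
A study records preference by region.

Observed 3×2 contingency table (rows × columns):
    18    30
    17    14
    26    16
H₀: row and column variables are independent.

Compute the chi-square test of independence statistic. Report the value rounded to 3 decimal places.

Row totals [48, 31, 42], col totals [61, 60], n=121
χ² = (18−24.20)²/24.20 + (30−23.80)²/23.80 + (17−15.63)²/15.63 + (14−15.37)²/15.37 + (26−21.17)²/21.17 + (16−20.83)²/20.83 = 5.6634
df = 2

test statistic = 5.663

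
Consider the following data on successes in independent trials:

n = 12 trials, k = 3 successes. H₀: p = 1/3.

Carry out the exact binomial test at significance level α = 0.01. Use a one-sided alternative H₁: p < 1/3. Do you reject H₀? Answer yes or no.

Exact binomial: n=12, k=3, p₀=1/3=0.3333
P(X≤3) from Σ C(n,i)·p₀^i·(1−p₀)^(n−i)
p-value (one-sided, H₁ less) = 0.39307
At α=0.01: p ≥ α → fail to reject H₀

reject H₀: no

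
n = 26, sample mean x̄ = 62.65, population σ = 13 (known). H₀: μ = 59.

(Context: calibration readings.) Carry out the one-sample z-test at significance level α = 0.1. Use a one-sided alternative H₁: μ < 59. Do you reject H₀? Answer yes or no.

SE = σ/√n = 13/√26 = 2.5495
z = (x̄−μ₀)/SE = (62.65−59)/2.5495 = 1.4316
p-value (one-sided, H₁ less) = 0.92388
At α=0.1: p ≥ α → fail to reject H₀

reject H₀: no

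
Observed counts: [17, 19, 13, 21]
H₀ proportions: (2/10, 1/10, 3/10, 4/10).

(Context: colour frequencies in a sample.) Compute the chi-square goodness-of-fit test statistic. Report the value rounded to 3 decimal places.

test statistic = 26.012

n = 70; E_i = n·p_i = [14.00, 7.00, 21.00, 28.00]
χ² = (17−14.00)²/14.00 + (19−7.00)²/7.00 + (13−21.00)²/21.00 + (21−28.00)²/28.00 = 26.0119
df = 3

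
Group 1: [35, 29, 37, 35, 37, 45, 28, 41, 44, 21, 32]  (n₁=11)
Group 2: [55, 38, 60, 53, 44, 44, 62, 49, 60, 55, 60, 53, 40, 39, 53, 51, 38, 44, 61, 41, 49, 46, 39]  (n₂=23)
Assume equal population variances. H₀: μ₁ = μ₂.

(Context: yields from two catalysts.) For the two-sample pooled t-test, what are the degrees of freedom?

degrees of freedom = 32

df = n₁ + n₂ − 2 = 11 + 23 − 2 = 32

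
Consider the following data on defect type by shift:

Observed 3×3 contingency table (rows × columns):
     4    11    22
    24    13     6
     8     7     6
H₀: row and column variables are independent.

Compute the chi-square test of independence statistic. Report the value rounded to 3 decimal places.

test statistic = 23.845

Row totals [37, 43, 21], col totals [36, 31, 34], n=101
χ² = (4−13.19)²/13.19 + (11−11.36)²/11.36 + (22−12.46)²/12.46 + (24−15.33)²/15.33 + (13−13.20)²/13.20 + (6−14.48)²/14.48 + (8−7.49)²/7.49 + (7−6.45)²/6.45 + (6−7.07)²/7.07 = 23.8447
df = 4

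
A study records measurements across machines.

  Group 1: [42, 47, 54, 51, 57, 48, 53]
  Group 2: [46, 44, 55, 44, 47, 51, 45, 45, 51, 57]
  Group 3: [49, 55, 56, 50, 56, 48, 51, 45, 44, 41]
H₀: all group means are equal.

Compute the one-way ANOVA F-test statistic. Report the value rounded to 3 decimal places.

test statistic = 0.274

Group means [50.29, 48.50, 49.50], grand mean 49.333
SSB = Σnᵢ(x̄ᵢ−x̄)² = 13.571; SSW = ΣΣ(x−x̄ᵢ)² = 594.429
MSB = 13.571/2 = 6.7857; MSW = 594.429/24 = 24.7679
F = MSB/MSW = 0.2740
df = (2, 24)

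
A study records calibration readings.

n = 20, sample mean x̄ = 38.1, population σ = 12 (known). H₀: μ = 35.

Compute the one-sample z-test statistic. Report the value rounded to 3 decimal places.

test statistic = 1.155

SE = σ/√n = 12/√20 = 2.6833
z = (x̄−μ₀)/SE = (38.1−35)/2.6833 = 1.1553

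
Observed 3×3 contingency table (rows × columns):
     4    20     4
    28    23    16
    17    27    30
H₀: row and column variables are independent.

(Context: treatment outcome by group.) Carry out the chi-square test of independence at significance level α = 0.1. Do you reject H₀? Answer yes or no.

reject H₀: yes

Row totals [28, 67, 74], col totals [49, 70, 50], n=169
χ² = (4−8.12)²/8.12 + (20−11.60)²/11.60 + (4−8.28)²/8.28 + (28−19.43)²/19.43 + (23−27.75)²/27.75 + (16−19.82)²/19.82 + (17−21.46)²/21.46 + (27−30.65)²/30.65 + (30−21.89)²/21.89 = 20.0887
df = 4
p-value (upper-tail) = 0.00048
At α=0.1: p < α → reject H₀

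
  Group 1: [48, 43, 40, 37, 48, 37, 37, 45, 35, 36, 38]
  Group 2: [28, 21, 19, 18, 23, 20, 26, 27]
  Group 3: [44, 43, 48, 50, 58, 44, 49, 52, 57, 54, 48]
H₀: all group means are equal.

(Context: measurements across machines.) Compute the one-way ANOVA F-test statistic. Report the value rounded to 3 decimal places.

Group means [40.36, 22.75, 49.73], grand mean 39.100
SSB = Σnᵢ(x̄ᵢ−x̄)² = 3398.473; SSW = ΣΣ(x−x̄ᵢ)² = 598.227
MSB = 3398.473/2 = 1699.2364; MSW = 598.227/27 = 22.1566
F = MSB/MSW = 76.6922
df = (2, 27)

test statistic = 76.692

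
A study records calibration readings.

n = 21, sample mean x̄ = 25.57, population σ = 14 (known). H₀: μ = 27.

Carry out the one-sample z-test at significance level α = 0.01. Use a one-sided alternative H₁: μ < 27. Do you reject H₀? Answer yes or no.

SE = σ/√n = 14/√21 = 3.0551
z = (x̄−μ₀)/SE = (25.57−27)/3.0551 = -0.4681
p-value (one-sided, H₁ less) = 0.31986
At α=0.01: p ≥ α → fail to reject H₀

reject H₀: no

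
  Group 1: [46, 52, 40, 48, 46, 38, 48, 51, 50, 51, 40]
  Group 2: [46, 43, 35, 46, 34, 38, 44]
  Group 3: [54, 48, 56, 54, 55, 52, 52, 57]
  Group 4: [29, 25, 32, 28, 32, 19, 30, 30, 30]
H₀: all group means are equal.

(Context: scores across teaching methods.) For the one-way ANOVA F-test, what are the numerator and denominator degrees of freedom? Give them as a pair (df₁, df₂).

k = 4 groups, N = 35 total
df = (k−1, N−k) = (4−1, 35−4) = (3, 31)

degrees of freedom = [3, 31]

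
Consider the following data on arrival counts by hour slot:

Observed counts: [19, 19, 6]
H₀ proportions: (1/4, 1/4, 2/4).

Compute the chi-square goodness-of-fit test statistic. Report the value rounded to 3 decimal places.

n = 44; E_i = n·p_i = [11.00, 11.00, 22.00]
χ² = (19−11.00)²/11.00 + (19−11.00)²/11.00 + (6−22.00)²/22.00 = 23.2727
df = 2

test statistic = 23.273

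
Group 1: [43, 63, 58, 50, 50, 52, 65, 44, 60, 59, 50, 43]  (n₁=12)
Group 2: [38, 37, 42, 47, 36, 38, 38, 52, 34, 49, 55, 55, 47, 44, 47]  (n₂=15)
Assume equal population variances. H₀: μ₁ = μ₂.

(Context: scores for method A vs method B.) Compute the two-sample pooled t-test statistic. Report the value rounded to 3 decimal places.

test statistic = 3.220

x̄₁=53.083, s₁=7.763, n₁=12
x̄₂=43.933, s₂=6.984, n₂=15
s_p² = [11·7.763² + 14·6.984²]/25 = 53.8340
SE = √(s_p²·(1/12+1/15)) = 2.8417
t = (53.083−43.933)/2.8417 = 3.2199
df = 25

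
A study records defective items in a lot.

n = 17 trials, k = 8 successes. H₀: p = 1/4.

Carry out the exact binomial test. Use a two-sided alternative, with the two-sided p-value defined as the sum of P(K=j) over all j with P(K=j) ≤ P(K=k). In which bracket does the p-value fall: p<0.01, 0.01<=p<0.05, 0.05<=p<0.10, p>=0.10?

Exact binomial: n=17, k=8, p₀=1/4=0.2500
P(X=j) = C(n,j)·p₀^j·(1−p₀)^(n−j); p = Σ P(X=j) over j with P(X=j) ≤ P(X=8)
p-value (two-sided) = 0.04775
→ bracket: 0.01<=p<0.05

p-value bracket: 0.01<=p<0.05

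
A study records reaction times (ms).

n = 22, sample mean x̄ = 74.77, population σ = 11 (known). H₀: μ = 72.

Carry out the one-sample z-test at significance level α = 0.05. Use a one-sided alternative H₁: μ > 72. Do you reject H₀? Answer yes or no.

reject H₀: no

SE = σ/√n = 11/√22 = 2.3452
z = (x̄−μ₀)/SE = (74.77−72)/2.3452 = 1.1811
p-value (one-sided, H₁ greater) = 0.11878
At α=0.05: p ≥ α → fail to reject H₀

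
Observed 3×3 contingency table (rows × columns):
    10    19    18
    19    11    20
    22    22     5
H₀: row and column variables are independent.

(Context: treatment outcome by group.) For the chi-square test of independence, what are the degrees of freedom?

degrees of freedom = 4

df = (r−1)(c−1) = (3−1)·(3−1) = 4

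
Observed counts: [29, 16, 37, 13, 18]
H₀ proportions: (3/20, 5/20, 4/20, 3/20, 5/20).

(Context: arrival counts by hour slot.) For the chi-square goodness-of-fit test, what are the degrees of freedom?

degrees of freedom = 4

df = k − 1 = 5 − 1 = 4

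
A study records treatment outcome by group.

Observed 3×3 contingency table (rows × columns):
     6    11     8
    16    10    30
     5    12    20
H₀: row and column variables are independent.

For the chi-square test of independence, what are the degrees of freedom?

df = (r−1)(c−1) = (3−1)·(3−1) = 4

degrees of freedom = 4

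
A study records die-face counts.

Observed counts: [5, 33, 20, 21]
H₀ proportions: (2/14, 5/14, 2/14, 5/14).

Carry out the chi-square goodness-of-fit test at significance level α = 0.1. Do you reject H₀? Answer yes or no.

reject H₀: yes

n = 79; E_i = n·p_i = [11.29, 28.21, 11.29, 28.21]
χ² = (5−11.29)²/11.29 + (33−28.21)²/28.21 + (20−11.29)²/11.29 + (21−28.21)²/28.21 = 12.8861
df = 3
p-value (upper-tail) = 0.00489
At α=0.1: p < α → reject H₀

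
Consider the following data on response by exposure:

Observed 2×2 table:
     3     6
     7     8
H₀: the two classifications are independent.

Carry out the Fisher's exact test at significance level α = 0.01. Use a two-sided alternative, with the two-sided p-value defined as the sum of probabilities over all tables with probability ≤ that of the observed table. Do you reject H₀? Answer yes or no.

Margins: r₁=9, r₂=15, c₁=10, c₂=14, n=24
p_obs = C(9,3)·C(15,7)/C(24,10); sum pmf over tables with pmf ≤ p_obs
p-value (two-sided) = 0.67846
At α=0.01: p ≥ α → fail to reject H₀

reject H₀: no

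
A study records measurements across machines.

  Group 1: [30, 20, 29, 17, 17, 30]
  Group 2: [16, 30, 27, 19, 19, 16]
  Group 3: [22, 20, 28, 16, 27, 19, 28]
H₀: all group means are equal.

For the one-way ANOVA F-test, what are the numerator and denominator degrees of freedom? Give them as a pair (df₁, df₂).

k = 3 groups, N = 19 total
df = (k−1, N−k) = (3−1, 19−3) = (2, 16)

degrees of freedom = [2, 16]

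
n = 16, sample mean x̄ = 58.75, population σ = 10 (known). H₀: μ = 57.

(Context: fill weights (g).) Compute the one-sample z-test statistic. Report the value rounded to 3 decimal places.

test statistic = 0.700

SE = σ/√n = 10/√16 = 2.5000
z = (x̄−μ₀)/SE = (58.75−57)/2.5000 = 0.7000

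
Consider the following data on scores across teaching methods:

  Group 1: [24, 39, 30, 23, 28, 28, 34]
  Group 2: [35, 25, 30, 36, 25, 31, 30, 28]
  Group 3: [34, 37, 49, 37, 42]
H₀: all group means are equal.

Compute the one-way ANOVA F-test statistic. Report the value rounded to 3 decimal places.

test statistic = 7.323

Group means [29.43, 30.00, 39.80], grand mean 32.250
SSB = Σnᵢ(x̄ᵢ−x̄)² = 381.236; SSW = ΣΣ(x−x̄ᵢ)² = 442.514
MSB = 381.236/2 = 190.6179; MSW = 442.514/17 = 26.0303
F = MSB/MSW = 7.3229
df = (2, 17)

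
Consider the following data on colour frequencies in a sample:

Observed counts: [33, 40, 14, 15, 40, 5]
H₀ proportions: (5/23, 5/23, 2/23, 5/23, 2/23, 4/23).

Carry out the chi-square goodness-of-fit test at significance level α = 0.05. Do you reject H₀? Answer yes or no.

reject H₀: yes

n = 147; E_i = n·p_i = [31.96, 31.96, 12.78, 31.96, 12.78, 25.57]
χ² = (33−31.96)²/31.96 + (40−31.96)²/31.96 + (14−12.78)²/12.78 + (15−31.96)²/31.96 + (40−12.78)²/12.78 + (5−25.57)²/25.57 = 85.6677
df = 5
p-value (upper-tail) = 0.00000
At α=0.05: p < α → reject H₀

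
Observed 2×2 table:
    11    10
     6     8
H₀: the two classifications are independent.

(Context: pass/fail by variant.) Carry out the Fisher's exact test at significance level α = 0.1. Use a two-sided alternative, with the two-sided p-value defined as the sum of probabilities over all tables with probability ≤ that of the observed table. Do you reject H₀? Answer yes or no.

reject H₀: no

Margins: r₁=21, r₂=14, c₁=17, c₂=18, n=35
p_obs = C(21,11)·C(14,6)/C(35,17); sum pmf over tables with pmf ≤ p_obs
p-value (two-sided) = 0.73322
At α=0.1: p ≥ α → fail to reject H₀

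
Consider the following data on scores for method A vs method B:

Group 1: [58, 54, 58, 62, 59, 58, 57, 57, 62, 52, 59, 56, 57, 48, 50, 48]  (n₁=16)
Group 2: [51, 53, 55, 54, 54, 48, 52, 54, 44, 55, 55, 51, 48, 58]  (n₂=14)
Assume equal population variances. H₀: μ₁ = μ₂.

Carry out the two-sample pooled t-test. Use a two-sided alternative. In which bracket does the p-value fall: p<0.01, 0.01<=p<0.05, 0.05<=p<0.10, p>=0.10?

p-value bracket: 0.01<=p<0.05

x̄₁=55.938, s₁=4.389, n₁=16
x̄₂=52.286, s₂=3.646, n₂=14
s_p² = [15·4.389² + 13·3.646²]/28 = 16.4927
SE = √(s_p²·(1/16+1/14)) = 1.4862
t = (55.938−52.286)/1.4862 = 2.4571
df = 28
p-value (two-sided) = 0.02046
→ bracket: 0.01<=p<0.05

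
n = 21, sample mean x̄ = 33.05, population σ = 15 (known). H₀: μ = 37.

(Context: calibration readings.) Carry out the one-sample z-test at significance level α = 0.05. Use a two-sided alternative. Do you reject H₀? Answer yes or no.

reject H₀: no

SE = σ/√n = 15/√21 = 3.2733
z = (x̄−μ₀)/SE = (33.05−37)/3.2733 = -1.2067
p-value (two-sided) = 0.22753
At α=0.05: p ≥ α → fail to reject H₀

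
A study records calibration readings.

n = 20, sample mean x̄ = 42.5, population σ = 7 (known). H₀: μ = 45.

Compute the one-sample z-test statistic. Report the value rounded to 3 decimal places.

test statistic = -1.597

SE = σ/√n = 7/√20 = 1.5652
z = (x̄−μ₀)/SE = (42.5−45)/1.5652 = -1.5972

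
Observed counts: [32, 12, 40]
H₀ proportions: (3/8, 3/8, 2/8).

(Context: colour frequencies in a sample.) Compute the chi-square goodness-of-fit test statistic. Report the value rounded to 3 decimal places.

n = 84; E_i = n·p_i = [31.50, 31.50, 21.00]
χ² = (32−31.50)²/31.50 + (12−31.50)²/31.50 + (40−21.00)²/21.00 = 29.2698
df = 2

test statistic = 29.270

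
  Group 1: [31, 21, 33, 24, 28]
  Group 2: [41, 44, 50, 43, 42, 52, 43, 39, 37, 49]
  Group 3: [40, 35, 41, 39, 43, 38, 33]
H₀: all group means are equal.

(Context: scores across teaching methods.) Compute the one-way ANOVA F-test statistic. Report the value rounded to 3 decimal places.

Group means [27.40, 44.00, 38.43], grand mean 38.455
SSB = Σnᵢ(x̄ᵢ−x̄)² = 918.540; SSW = ΣΣ(x−x̄ᵢ)² = 382.914
MSB = 918.540/2 = 459.2701; MSW = 382.914/19 = 20.1534
F = MSB/MSW = 22.7887
df = (2, 19)

test statistic = 22.789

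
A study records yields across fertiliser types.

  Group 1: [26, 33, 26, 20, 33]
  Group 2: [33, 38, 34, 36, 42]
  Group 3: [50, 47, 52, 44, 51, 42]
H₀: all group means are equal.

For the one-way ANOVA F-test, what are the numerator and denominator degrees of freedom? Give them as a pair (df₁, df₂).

k = 3 groups, N = 16 total
df = (k−1, N−k) = (3−1, 16−3) = (2, 13)

degrees of freedom = [2, 13]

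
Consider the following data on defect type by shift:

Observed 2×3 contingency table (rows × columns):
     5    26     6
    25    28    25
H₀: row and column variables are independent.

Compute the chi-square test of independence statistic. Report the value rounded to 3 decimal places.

Row totals [37, 78], col totals [30, 54, 31], n=115
χ² = (5−9.65)²/9.65 + (26−17.37)²/17.37 + (6−9.97)²/9.97 + (25−20.35)²/20.35 + (28−36.63)²/36.63 + (25−21.03)²/21.03 = 11.9547
df = 2

test statistic = 11.955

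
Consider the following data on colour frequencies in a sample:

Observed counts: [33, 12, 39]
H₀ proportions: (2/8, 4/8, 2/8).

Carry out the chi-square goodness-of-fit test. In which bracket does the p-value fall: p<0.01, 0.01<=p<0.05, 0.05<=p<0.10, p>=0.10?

p-value bracket: p<0.01

n = 84; E_i = n·p_i = [21.00, 42.00, 21.00]
χ² = (33−21.00)²/21.00 + (12−42.00)²/42.00 + (39−21.00)²/21.00 = 43.7143
df = 2
p-value (upper-tail) = 0.00000
→ bracket: p<0.01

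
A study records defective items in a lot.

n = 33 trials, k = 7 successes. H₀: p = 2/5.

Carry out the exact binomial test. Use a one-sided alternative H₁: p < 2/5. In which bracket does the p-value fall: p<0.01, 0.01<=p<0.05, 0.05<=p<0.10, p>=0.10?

p-value bracket: 0.01<=p<0.05

Exact binomial: n=33, k=7, p₀=2/5=0.4000
P(X≤7) from Σ C(n,i)·p₀^i·(1−p₀)^(n−i)
p-value (one-sided, H₁ less) = 0.01855
→ bracket: 0.01<=p<0.05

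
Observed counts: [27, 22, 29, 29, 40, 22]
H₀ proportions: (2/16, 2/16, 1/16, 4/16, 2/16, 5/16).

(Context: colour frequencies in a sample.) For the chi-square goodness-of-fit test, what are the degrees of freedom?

degrees of freedom = 5

df = k − 1 = 6 − 1 = 5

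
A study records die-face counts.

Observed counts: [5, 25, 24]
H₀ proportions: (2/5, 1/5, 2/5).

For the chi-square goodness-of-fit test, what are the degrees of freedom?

df = k − 1 = 3 − 1 = 2

degrees of freedom = 2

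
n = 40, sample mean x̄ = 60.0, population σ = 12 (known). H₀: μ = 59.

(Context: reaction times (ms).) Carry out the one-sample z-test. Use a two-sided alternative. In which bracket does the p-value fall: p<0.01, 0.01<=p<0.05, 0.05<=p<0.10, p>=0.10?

p-value bracket: p>=0.10

SE = σ/√n = 12/√40 = 1.8974
z = (x̄−μ₀)/SE = (60.0−59)/1.8974 = 0.5270
p-value (two-sided) = 0.59816
→ bracket: p>=0.10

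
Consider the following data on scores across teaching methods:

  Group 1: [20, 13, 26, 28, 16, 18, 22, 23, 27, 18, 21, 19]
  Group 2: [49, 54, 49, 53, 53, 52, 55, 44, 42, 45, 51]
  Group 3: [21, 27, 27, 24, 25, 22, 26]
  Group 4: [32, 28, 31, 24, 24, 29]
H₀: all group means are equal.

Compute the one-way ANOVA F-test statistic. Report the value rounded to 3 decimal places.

test statistic = 113.367

Group means [20.92, 49.73, 24.57, 28.00], grand mean 31.611
SSB = Σnᵢ(x̄ᵢ−x̄)² = 5407.743; SSW = ΣΣ(x−x̄ᵢ)² = 508.813
MSB = 5407.743/3 = 1802.5809; MSW = 508.813/32 = 15.9004
F = MSB/MSW = 113.3670
df = (3, 32)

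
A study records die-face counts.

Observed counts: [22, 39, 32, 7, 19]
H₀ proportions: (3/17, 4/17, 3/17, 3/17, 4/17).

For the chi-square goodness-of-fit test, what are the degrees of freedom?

degrees of freedom = 4

df = k − 1 = 5 − 1 = 4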